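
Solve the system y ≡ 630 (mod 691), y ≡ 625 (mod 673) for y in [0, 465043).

691⁻¹ mod 673: 691·187 ≡ 1 (mod 673), so 691⁻¹ ≡ 187.
y = 630 + 691·((625 − 630)·187 mod 673) = 630 + 691·411 = 284631.
Check: 284631 mod 691 = 630, 284631 mod 673 = 625. ✓

284631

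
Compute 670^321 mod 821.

389

Compute successive squares:
321 in binary is 101000001, i.e. 321 = 256 + 64 + 1.
670^1 ≡ 670 (mod 821)
670^2 ≡ 670^2 = 448900 ≡ 634 (mod 821)
670^4 ≡ 634^2 = 401956 ≡ 487 (mod 821)
670^8 ≡ 487^2 = 237169 ≡ 721 (mod 821)
670^16 ≡ 721^2 = 519841 ≡ 148 (mod 821)
670^32 ≡ 148^2 = 21904 ≡ 558 (mod 821)
670^64 ≡ 558^2 = 311364 ≡ 205 (mod 821)
670^128 ≡ 205^2 = 42025 ≡ 154 (mod 821)
670^256 ≡ 154^2 = 23716 ≡ 728 (mod 821)
670^321 = 670^256 * 670^64 * 670^1 ≡ 728 * 205 * 670 (mod 821).
Accumulate the product:
728 * 205 = 149240 ≡ 639
639 * 670 = 428130 ≡ 389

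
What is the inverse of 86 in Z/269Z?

122

Run the extended Euclidean algorithm:
269 = 3·86 + 11
86 = 7·11 + 9
11 = 1·9 + 2
9 = 4·2 + 1
2 = 2·1 + 0
gcd(86, 269) = 1, so the inverse exists.
Back-substitute for 1:
1 = 1·9 − 4·2
  = −4·11 + 5·9
  = 5·86 − 39·11
  = −39·269 + 122·86
So 86⁻¹ ≡ 122 (mod 269).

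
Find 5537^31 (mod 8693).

By square-and-multiply:
5537^1 ≡ 5537 (mod 8693)
5537^2 ≡ 5537^2 = 30658369 ≡ 6851 (mod 8693)
5537^4 ≡ 6851^2 = 46936201 ≡ 2694 (mod 8693)
5537^8 ≡ 2694^2 = 7257636 ≡ 7674 (mod 8693)
5537^16 ≡ 7674^2 = 58890276 ≡ 3894 (mod 8693)
5537^31 = 5537^16 · 5537^8 · 5537^4 · 5537^2 · 5537^1 ≡ 3894 · 7674 · 2694 · 6851 · 5537 (mod 8693).
Accumulate the product:
3894 · 7674 = 29882556 ≡ 4715
4715 · 2694 = 12702210 ≡ 1737
1737 · 6851 = 11900187 ≡ 8163
8163 · 5537 = 45198531 ≡ 3624

3624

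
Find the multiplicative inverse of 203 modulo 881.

Run the extended Euclidean algorithm:
881 = 4*203 + 69
203 = 2*69 + 65
69 = 1*65 + 4
65 = 16*4 + 1
4 = 4*1 + 0
gcd(203, 881) = 1, so the inverse exists.
Bézout: 1 = −50*881 + 217*203.
So 203⁻¹ ≡ 217 (mod 881).

217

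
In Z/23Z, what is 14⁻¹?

Run the extended Euclidean algorithm:
23 = 1*14 + 9
14 = 1*9 + 5
9 = 1*5 + 4
5 = 1*4 + 1
4 = 4*1 + 0
gcd(14, 23) = 1, so the inverse exists.
Back-substitute for 1:
1 = 1*5 − 1*4
  = −1*9 + 2*5
  = 2*14 − 3*9
  = −3*23 + 5*14
So 14⁻¹ ≡ 5 (mod 23).

5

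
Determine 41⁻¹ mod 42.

Run the extended Euclidean algorithm:
42 = 1*41 + 1
41 = 41*1 + 0
gcd(41, 42) = 1, so the inverse exists.
Back-substitute for 1:
1 = 1*42 − 1*41
So 41⁻¹ ≡ −1 ≡ 41 (mod 42).

41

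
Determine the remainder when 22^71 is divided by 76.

22^1 ≡ 22 (mod 76)
22^2 ≡ 22^2 = 484 ≡ 28 (mod 76)
22^4 ≡ 28^2 = 784 ≡ 24 (mod 76)
22^8 ≡ 24^2 = 576 ≡ 44 (mod 76)
22^16 ≡ 44^2 = 1936 ≡ 36 (mod 76)
22^32 ≡ 36^2 = 1296 ≡ 4 (mod 76)
22^64 ≡ 4^2 = 16 (mod 76)
22^71 = 22^64 * 22^4 * 22^2 * 22^1 ≡ 16 * 24 * 28 * 22 (mod 76).
Accumulate the product:
16 * 24 = 384 ≡ 4
4 * 28 = 112 ≡ 36
36 * 22 = 792 ≡ 32

32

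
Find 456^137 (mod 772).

Compute successive squares:
456^1 ≡ 456 (mod 772)
456^2 ≡ 456^2 = 207936 ≡ 268 (mod 772)
456^4 ≡ 268^2 = 71824 ≡ 28 (mod 772)
456^8 ≡ 28^2 = 784 ≡ 12 (mod 772)
456^16 ≡ 12^2 = 144 (mod 772)
456^32 ≡ 144^2 = 20736 ≡ 664 (mod 772)
456^64 ≡ 664^2 = 440896 ≡ 84 (mod 772)
456^128 ≡ 84^2 = 7056 ≡ 108 (mod 772)
456^137 = 456^128 × 456^8 × 456^1 ≡ 108 × 12 × 456 (mod 772).
Accumulate the product:
108 × 12 = 1296 ≡ 524
524 × 456 = 238944 ≡ 396

396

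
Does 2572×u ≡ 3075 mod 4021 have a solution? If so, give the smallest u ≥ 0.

3561

gcd(2572, 4021) = 1, so a unique solution mod 4021 exists.
2572⁻¹ ≡ 111 (mod 4021).
u ≡ 111×3075 ≡ 3561 (mod 4021).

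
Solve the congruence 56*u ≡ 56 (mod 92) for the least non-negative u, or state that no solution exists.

1

gcd(56, 92) = 4, and 4 | 56, so solutions exist.
Divide through by 4: 14*u mod 23 = 14.
14⁻¹ ≡ 5 (mod 23).
u ≡ 5*14 ≡ 1 (mod 23).
The smallest non-negative solution is u = 1.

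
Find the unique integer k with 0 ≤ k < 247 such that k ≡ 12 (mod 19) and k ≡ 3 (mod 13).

107

19⁻¹ mod 13: 19*11 ≡ 1 (mod 13), so 19⁻¹ ≡ 11.
k = 12 + 19*((3 − 12)*11 mod 13) = 12 + 19*5 = 107.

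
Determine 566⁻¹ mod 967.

By the extended Euclidean algorithm:
967 = 1·566 + 401
566 = 1·401 + 165
401 = 2·165 + 71
165 = 2·71 + 23
71 = 3·23 + 2
23 = 11·2 + 1
2 = 2·1 + 0
gcd(566, 967) = 1, so the inverse exists.
Bézout: 1 = −271·967 + 463·566.
So 566⁻¹ ≡ 463 (mod 967).

463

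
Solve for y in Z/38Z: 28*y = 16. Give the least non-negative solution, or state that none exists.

gcd(28, 38) = 2, and 2 | 16, so solutions exist.
Divide through by 2: 14*y ≡ 8 (mod 19).
14⁻¹ ≡ 15 (mod 19).
y ≡ 15*8 ≡ 6 (mod 19).
The smallest non-negative solution is y = 6.

6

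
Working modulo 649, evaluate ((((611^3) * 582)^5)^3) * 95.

557

(611)^3 ≡ 293 (mod 649)
293 * 582 = 170526 ≡ 488 (mod 649)
(488)^5 ≡ 441 (mod 649)
(441)^3 ≡ 122 (mod 649)
122 * 95 = 11590 ≡ 557 (mod 649)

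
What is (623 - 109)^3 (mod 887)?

623 - 109 = 514
(514)^3 ≡ 592 (mod 887)

592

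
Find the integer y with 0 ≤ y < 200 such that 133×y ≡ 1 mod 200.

Apply the Euclidean algorithm and back-substitute:
200 = 1·133 + 67
133 = 1·67 + 66
67 = 1·66 + 1
66 = 66·1 + 0
gcd(133, 200) = 1, so the inverse exists.
Back-substitute for 1:
1 = 1·67 − 1·66
  = −1·133 + 2·67
  = 2·200 − 3·133
So 133⁻¹ ≡ −3 ≡ 197 (mod 200).

197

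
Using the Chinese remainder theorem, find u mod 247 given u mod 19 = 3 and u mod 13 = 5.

19⁻¹ mod 13: 19·11 ≡ 1 (mod 13), so 19⁻¹ ≡ 11.
u = 3 + 19·((5 − 3)·11 mod 13) = 3 + 19·9 = 174.

174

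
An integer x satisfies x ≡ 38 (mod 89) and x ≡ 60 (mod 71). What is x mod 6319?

89⁻¹ mod 71: 89·4 ≡ 1 (mod 71), so 89⁻¹ ≡ 4.
x = 38 + 89·((60 − 38)·4 mod 71) = 38 + 89·17 = 1551.
Check: 1551 mod 89 = 38, 1551 mod 71 = 60. ✓

1551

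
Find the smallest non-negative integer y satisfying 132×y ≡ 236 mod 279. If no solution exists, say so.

gcd(132, 279) = 3, and 3 does not divide 236.
So the congruence has no solution.

no solution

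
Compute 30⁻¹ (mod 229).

Run the extended Euclidean algorithm:
229 = 7×30 + 19
30 = 1×19 + 11
19 = 1×11 + 8
11 = 1×8 + 3
8 = 2×3 + 2
3 = 1×2 + 1
2 = 2×1 + 0
gcd(30, 229) = 1, so the inverse exists.
Back-substitute for 1:
1 = 1×3 − 1×2
  = −1×8 + 3×3
  = 3×11 − 4×8
  = −4×19 + 7×11
  = 7×30 − 11×19
  = −11×229 + 84×30
So 30⁻¹ ≡ 84 (mod 229).

84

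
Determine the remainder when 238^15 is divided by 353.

327

Compute successive squares:
238^1 ≡ 238 (mod 353)
238^2 ≡ 238^2 = 56644 ≡ 164 (mod 353)
238^4 ≡ 164^2 = 26896 ≡ 68 (mod 353)
238^8 ≡ 68^2 = 4624 ≡ 35 (mod 353)
238^15 = 238^8 × 238^4 × 238^2 × 238^1 ≡ 35 × 68 × 164 × 238 (mod 353).
Accumulate the product:
35 × 68 = 2380 ≡ 262
262 × 164 = 42968 ≡ 255
255 × 238 = 60690 ≡ 327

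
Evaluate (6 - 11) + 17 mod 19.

6 - 11 = -5 ≡ 14 (mod 19)
14 + 17 = 31 ≡ 12 (mod 19)

12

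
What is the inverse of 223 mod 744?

367

By the extended Euclidean algorithm:
744 = 3*223 + 75
223 = 2*75 + 73
75 = 1*73 + 2
73 = 36*2 + 1
2 = 2*1 + 0
gcd(223, 744) = 1, so the inverse exists.
Bézout: 1 = −110*744 + 367*223.
So 223⁻¹ ≡ 367 (mod 744).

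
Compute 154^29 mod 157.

By square-and-multiply:
154^1 ≡ 154 (mod 157)
154^2 ≡ 154^2 = 23716 ≡ 9 (mod 157)
154^4 ≡ 9^2 = 81 (mod 157)
154^8 ≡ 81^2 = 6561 ≡ 124 (mod 157)
154^16 ≡ 124^2 = 15376 ≡ 147 (mod 157)
154^29 = 154^16 × 154^8 × 154^4 × 154^1 ≡ 147 × 124 × 81 × 154 (mod 157).
Accumulate the product:
147 × 124 = 18228 ≡ 16
16 × 81 = 1296 ≡ 40
40 × 154 = 6160 ≡ 37

37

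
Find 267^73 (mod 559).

267^1 ≡ 267 (mod 559)
267^2 ≡ 267^2 = 71289 ≡ 296 (mod 559)
267^4 ≡ 296^2 = 87616 ≡ 412 (mod 559)
267^8 ≡ 412^2 = 169744 ≡ 367 (mod 559)
267^16 ≡ 367^2 = 134689 ≡ 529 (mod 559)
267^32 ≡ 529^2 = 279841 ≡ 341 (mod 559)
267^64 ≡ 341^2 = 116281 ≡ 9 (mod 559)
267^73 = 267^64 · 267^8 · 267^1 ≡ 9 · 367 · 267 (mod 559).
Accumulate the product:
9 · 367 = 3303 ≡ 508
508 · 267 = 135636 ≡ 358

358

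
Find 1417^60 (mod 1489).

1417^1 ≡ 1417 (mod 1489)
1417^2 ≡ 1417^2 = 2007889 ≡ 717 (mod 1489)
1417^4 ≡ 717^2 = 514089 ≡ 384 (mod 1489)
1417^8 ≡ 384^2 = 147456 ≡ 45 (mod 1489)
1417^16 ≡ 45^2 = 2025 ≡ 536 (mod 1489)
1417^32 ≡ 536^2 = 287296 ≡ 1408 (mod 1489)
1417^60 = 1417^32 × 1417^16 × 1417^8 × 1417^4 ≡ 1408 × 536 × 45 × 384 (mod 1489).
Accumulate the product:
1408 × 536 = 754688 ≡ 1254
1254 × 45 = 56430 ≡ 1337
1337 × 384 = 513408 ≡ 1192

1192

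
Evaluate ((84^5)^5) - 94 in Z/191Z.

91

(84)^5 ≡ 41 (mod 191)
(41)^5 ≡ 185 (mod 191)
185 - 94 = 91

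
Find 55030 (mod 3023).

55030 = 18·3023 + 616, so 55030 ≡ 616 (mod 3023).

616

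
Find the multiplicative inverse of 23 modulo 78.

Apply the Euclidean algorithm and back-substitute:
78 = 3·23 + 9
23 = 2·9 + 5
9 = 1·5 + 4
5 = 1·4 + 1
4 = 4·1 + 0
gcd(23, 78) = 1, so the inverse exists.
Bézout: 1 = −5·78 + 17·23.
So 23⁻¹ ≡ 17 (mod 78).

17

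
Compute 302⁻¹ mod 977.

55

By the extended Euclidean algorithm:
977 = 3·302 + 71
302 = 4·71 + 18
71 = 3·18 + 17
18 = 1·17 + 1
17 = 17·1 + 0
gcd(302, 977) = 1, so the inverse exists.
Back-substitute for 1:
1 = 1·18 − 1·17
  = −1·71 + 4·18
  = 4·302 − 17·71
  = −17·977 + 55·302
So 302⁻¹ ≡ 55 (mod 977).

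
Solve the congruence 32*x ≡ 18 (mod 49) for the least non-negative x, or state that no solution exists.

22

gcd(32, 49) = 1, so a unique solution mod 49 exists.
32⁻¹ ≡ 23 (mod 49).
x ≡ 23*18 ≡ 22 (mod 49).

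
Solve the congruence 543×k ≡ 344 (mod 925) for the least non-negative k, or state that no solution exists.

33

gcd(543, 925) = 1, so a unique solution mod 925 exists.
543⁻¹ ≡ 632 (mod 925).
k ≡ 632×344 ≡ 33 (mod 925).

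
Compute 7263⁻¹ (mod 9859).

By the extended Euclidean algorithm:
9859 = 1*7263 + 2596
7263 = 2*2596 + 2071
2596 = 1*2071 + 525
2071 = 3*525 + 496
525 = 1*496 + 29
496 = 17*29 + 3
29 = 9*3 + 2
3 = 1*2 + 1
2 = 2*1 + 0
gcd(7263, 9859) = 1, so the inverse exists.
Bézout: 1 = −2504*9859 + 3399*7263.
So 7263⁻¹ ≡ 3399 (mod 9859).

3399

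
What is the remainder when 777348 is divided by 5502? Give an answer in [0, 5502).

777348 = 141·5502 + 1566, so 777348 ≡ 1566 (mod 5502).

1566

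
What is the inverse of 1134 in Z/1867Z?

433

By the extended Euclidean algorithm:
1867 = 1·1134 + 733
1134 = 1·733 + 401
733 = 1·401 + 332
401 = 1·332 + 69
332 = 4·69 + 56
69 = 1·56 + 13
56 = 4·13 + 4
13 = 3·4 + 1
4 = 4·1 + 0
gcd(1134, 1867) = 1, so the inverse exists.
Back-substitute for 1:
1 = 1·13 − 3·4
  = −3·56 + 13·13
  = 13·69 − 16·56
  = −16·332 + 77·69
  = 77·401 − 93·332
  = −93·733 + 170·401
  = 170·1134 − 263·733
  = −263·1867 + 433·1134
So 1134⁻¹ ≡ 433 (mod 1867).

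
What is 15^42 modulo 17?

4

By square-and-multiply:
42 in binary is 101010, i.e. 42 = 32 + 8 + 2.
15^1 ≡ 15 (mod 17)
15^2 ≡ 15^2 = 225 ≡ 4 (mod 17)
15^4 ≡ 4^2 = 16 (mod 17)
15^8 ≡ 16^2 = 256 ≡ 1 (mod 17)
15^16 ≡ 1^2 = 1 (mod 17)
15^32 ≡ 1^2 = 1 (mod 17)
15^42 = 15^32 × 15^8 × 15^2 ≡ 1 × 1 × 4 (mod 17).
Accumulate the product:
1 × 1 = 1
1 × 4 = 4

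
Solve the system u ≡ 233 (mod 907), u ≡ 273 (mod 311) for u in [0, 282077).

129027

907⁻¹ mod 311: 907*299 ≡ 1 (mod 311), so 907⁻¹ ≡ 299.
u = 233 + 907*((273 − 233)*299 mod 311) = 233 + 907*142 = 129027.
Check: 129027 mod 907 = 233, 129027 mod 311 = 273. ✓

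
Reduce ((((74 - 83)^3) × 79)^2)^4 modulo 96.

74 - 83 = -9 ≡ 87 (mod 96)
(87)^3 ≡ 39 (mod 96)
39 × 79 = 3081 ≡ 9 (mod 96)
(9)^2 ≡ 81 (mod 96)
(81)^4 ≡ 33 (mod 96)

33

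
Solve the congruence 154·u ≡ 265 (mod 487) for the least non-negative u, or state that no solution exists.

gcd(154, 487) = 1, so a unique solution mod 487 exists.
154⁻¹ ≡ 370 (mod 487).
u ≡ 370·265 ≡ 163 (mod 487).

163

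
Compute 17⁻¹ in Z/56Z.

33

By the extended Euclidean algorithm:
56 = 3*17 + 5
17 = 3*5 + 2
5 = 2*2 + 1
2 = 2*1 + 0
gcd(17, 56) = 1, so the inverse exists.
Back-substitute for 1:
1 = 1*5 − 2*2
  = −2*17 + 7*5
  = 7*56 − 23*17
So 17⁻¹ ≡ −23 ≡ 33 (mod 56).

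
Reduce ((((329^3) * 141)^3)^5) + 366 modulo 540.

(329)^3 ≡ 449 (mod 540)
449 * 141 = 63309 ≡ 129 (mod 540)
(129)^3 ≡ 189 (mod 540)
(189)^5 ≡ 189 (mod 540)
189 + 366 = 555 ≡ 15 (mod 540)

15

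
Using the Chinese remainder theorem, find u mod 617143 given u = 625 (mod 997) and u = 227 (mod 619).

997⁻¹ mod 619: 997×244 ≡ 1 (mod 619), so 997⁻¹ ≡ 244.
u = 625 + 997×((227 − 625)×244 mod 619) = 625 + 997×71 = 71412.
Check: 71412 mod 997 = 625, 71412 mod 619 = 227. ✓

71412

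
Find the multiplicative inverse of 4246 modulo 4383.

4351

Run the extended Euclidean algorithm:
4383 = 1*4246 + 137
4246 = 30*137 + 136
137 = 1*136 + 1
136 = 136*1 + 0
gcd(4246, 4383) = 1, so the inverse exists.
Back-substitute for 1:
1 = 1*137 − 1*136
  = −1*4246 + 31*137
  = 31*4383 − 32*4246
So 4246⁻¹ ≡ −32 ≡ 4351 (mod 4383).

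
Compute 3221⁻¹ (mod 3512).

3512 = 1×3221 + 291
3221 = 11×291 + 20
291 = 14×20 + 11
20 = 1×11 + 9
11 = 1×9 + 2
9 = 4×2 + 1
2 = 2×1 + 0
gcd(3221, 3512) = 1, so the inverse exists.
Back-substitute for 1:
1 = 1×9 − 4×2
  = −4×11 + 5×9
  = 5×20 − 9×11
  = −9×291 + 131×20
  = 131×3221 − 1450×291
  = −1450×3512 + 1581×3221
So 3221⁻¹ ≡ 1581 (mod 3512).

1581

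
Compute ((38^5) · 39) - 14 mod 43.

(38)^5 ≡ 14 (mod 43)
14 · 39 = 546 ≡ 30 (mod 43)
30 - 14 = 16

16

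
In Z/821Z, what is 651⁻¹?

Run the extended Euclidean algorithm:
821 = 1·651 + 170
651 = 3·170 + 141
170 = 1·141 + 29
141 = 4·29 + 25
29 = 1·25 + 4
25 = 6·4 + 1
4 = 4·1 + 0
gcd(651, 821) = 1, so the inverse exists.
Bézout: 1 = −157·821 + 198·651.
So 651⁻¹ ≡ 198 (mod 821).

198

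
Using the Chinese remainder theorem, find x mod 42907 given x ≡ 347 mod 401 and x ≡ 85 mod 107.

34432

401⁻¹ mod 107: 401*103 ≡ 1 (mod 107), so 401⁻¹ ≡ 103.
x = 347 + 401*((85 − 347)*103 mod 107) = 347 + 401*85 = 34432.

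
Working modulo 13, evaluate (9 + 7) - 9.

9 + 7 = 16 ≡ 3 (mod 13)
3 - 9 = -6 ≡ 7 (mod 13)

7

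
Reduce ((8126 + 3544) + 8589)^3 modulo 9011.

5808

8126 + 3544 = 11670 ≡ 2659 (mod 9011)
2659 + 8589 = 11248 ≡ 2237 (mod 9011)
(2237)^3 ≡ 5808 (mod 9011)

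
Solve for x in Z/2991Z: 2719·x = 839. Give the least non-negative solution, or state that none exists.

gcd(2719, 2991) = 1, so a unique solution mod 2991 exists.
2719⁻¹ ≡ 2980 (mod 2991).
x ≡ 2980·839 ≡ 2735 (mod 2991).

2735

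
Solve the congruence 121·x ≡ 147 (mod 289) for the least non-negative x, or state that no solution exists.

gcd(121, 289) = 1, so a unique solution mod 289 exists.
121⁻¹ ≡ 43 (mod 289).
x ≡ 43·147 ≡ 252 (mod 289).

252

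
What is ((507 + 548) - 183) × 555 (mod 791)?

659

507 + 548 = 1055 ≡ 264 (mod 791)
264 - 183 = 81
81 × 555 = 44955 ≡ 659 (mod 791)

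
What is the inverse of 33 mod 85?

67

85 = 2·33 + 19
33 = 1·19 + 14
19 = 1·14 + 5
14 = 2·5 + 4
5 = 1·4 + 1
4 = 4·1 + 0
gcd(33, 85) = 1, so the inverse exists.
Back-substitute for 1:
1 = 1·5 − 1·4
  = −1·14 + 3·5
  = 3·19 − 4·14
  = −4·33 + 7·19
  = 7·85 − 18·33
So 33⁻¹ ≡ −18 ≡ 67 (mod 85).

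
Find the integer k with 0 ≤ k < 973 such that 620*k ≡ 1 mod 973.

758

973 = 1·620 + 353
620 = 1·353 + 267
353 = 1·267 + 86
267 = 3·86 + 9
86 = 9·9 + 5
9 = 1·5 + 4
5 = 1·4 + 1
4 = 4·1 + 0
gcd(620, 973) = 1, so the inverse exists.
Back-substitute for 1:
1 = 1·5 − 1·4
  = −1·9 + 2·5
  = 2·86 − 19·9
  = −19·267 + 59·86
  = 59·353 − 78·267
  = −78·620 + 137·353
  = 137·973 − 215·620
So 620⁻¹ ≡ −215 ≡ 758 (mod 973).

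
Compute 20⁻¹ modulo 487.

414

487 = 24·20 + 7
20 = 2·7 + 6
7 = 1·6 + 1
6 = 6·1 + 0
gcd(20, 487) = 1, so the inverse exists.
Bézout: 1 = 3·487 − 73·20.
So 20⁻¹ ≡ −73 ≡ 414 (mod 487).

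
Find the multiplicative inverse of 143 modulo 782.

782 = 5×143 + 67
143 = 2×67 + 9
67 = 7×9 + 4
9 = 2×4 + 1
4 = 4×1 + 0
gcd(143, 782) = 1, so the inverse exists.
Back-substitute for 1:
1 = 1×9 − 2×4
  = −2×67 + 15×9
  = 15×143 − 32×67
  = −32×782 + 175×143
So 143⁻¹ ≡ 175 (mod 782).

175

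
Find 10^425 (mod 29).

10^1 ≡ 10 (mod 29)
10^2 ≡ 10^2 = 100 ≡ 13 (mod 29)
10^4 ≡ 13^2 = 169 ≡ 24 (mod 29)
10^8 ≡ 24^2 = 576 ≡ 25 (mod 29)
10^16 ≡ 25^2 = 625 ≡ 16 (mod 29)
10^32 ≡ 16^2 = 256 ≡ 24 (mod 29)
10^64 ≡ 24^2 = 576 ≡ 25 (mod 29)
10^128 ≡ 25^2 = 625 ≡ 16 (mod 29)
10^256 ≡ 16^2 = 256 ≡ 24 (mod 29)
10^425 = 10^256 * 10^128 * 10^32 * 10^8 * 10^1 ≡ 24 * 16 * 24 * 25 * 10 (mod 29).
Accumulate the product:
24 * 16 = 384 ≡ 7
7 * 24 = 168 ≡ 23
23 * 25 = 575 ≡ 24
24 * 10 = 240 ≡ 8

8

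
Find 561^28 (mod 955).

436

By square-and-multiply:
28 in binary is 11100, i.e. 28 = 16 + 8 + 4.
561^1 ≡ 561 (mod 955)
561^2 ≡ 561^2 = 314721 ≡ 526 (mod 955)
561^4 ≡ 526^2 = 276676 ≡ 681 (mod 955)
561^8 ≡ 681^2 = 463761 ≡ 586 (mod 955)
561^16 ≡ 586^2 = 343396 ≡ 551 (mod 955)
561^28 = 561^16 · 561^8 · 561^4 ≡ 551 · 586 · 681 (mod 955).
Accumulate the product:
551 · 586 = 322886 ≡ 96
96 · 681 = 65376 ≡ 436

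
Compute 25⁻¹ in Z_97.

97 = 3×25 + 22
25 = 1×22 + 3
22 = 7×3 + 1
3 = 3×1 + 0
gcd(25, 97) = 1, so the inverse exists.
Bézout: 1 = 8×97 − 31×25.
So 25⁻¹ ≡ −31 ≡ 66 (mod 97).

66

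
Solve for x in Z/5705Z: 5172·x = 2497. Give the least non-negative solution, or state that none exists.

1451

gcd(5172, 5705) = 1, so a unique solution mod 5705 exists.
5172⁻¹ ≡ 2708 (mod 5705).
x ≡ 2708·2497 ≡ 1451 (mod 5705).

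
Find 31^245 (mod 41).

245 in binary is 11110101, i.e. 245 = 128 + 64 + 32 + 16 + 4 + 1.
31^1 ≡ 31 (mod 41)
31^2 ≡ 31^2 = 961 ≡ 18 (mod 41)
31^4 ≡ 18^2 = 324 ≡ 37 (mod 41)
31^8 ≡ 37^2 = 1369 ≡ 16 (mod 41)
31^16 ≡ 16^2 = 256 ≡ 10 (mod 41)
31^32 ≡ 10^2 = 100 ≡ 18 (mod 41)
31^64 ≡ 18^2 = 324 ≡ 37 (mod 41)
31^128 ≡ 37^2 = 1369 ≡ 16 (mod 41)
31^245 = 31^128 * 31^64 * 31^32 * 31^16 * 31^4 * 31^1 ≡ 16 * 37 * 18 * 10 * 37 * 31 (mod 41).
Accumulate the product:
16 * 37 = 592 ≡ 18
18 * 18 = 324 ≡ 37
37 * 10 = 370 ≡ 1
1 * 37 = 37
37 * 31 = 1147 ≡ 40

40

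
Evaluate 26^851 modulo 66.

Compute successive squares:
851 in binary is 1101010011, i.e. 851 = 512 + 256 + 64 + 16 + 2 + 1.
26^1 ≡ 26 (mod 66)
26^2 ≡ 26^2 = 676 ≡ 16 (mod 66)
26^4 ≡ 16^2 = 256 ≡ 58 (mod 66)
26^8 ≡ 58^2 = 3364 ≡ 64 (mod 66)
26^16 ≡ 64^2 = 4096 ≡ 4 (mod 66)
26^32 ≡ 4^2 = 16 (mod 66)
26^64 ≡ 16^2 = 256 ≡ 58 (mod 66)
26^128 ≡ 58^2 = 3364 ≡ 64 (mod 66)
26^256 ≡ 64^2 = 4096 ≡ 4 (mod 66)
26^512 ≡ 4^2 = 16 (mod 66)
26^851 = 26^512 × 26^256 × 26^64 × 26^16 × 26^2 × 26^1 ≡ 16 × 4 × 58 × 4 × 16 × 26 (mod 66).
Accumulate the product:
16 × 4 = 64
64 × 58 = 3712 ≡ 16
16 × 4 = 64
64 × 16 = 1024 ≡ 34
34 × 26 = 884 ≡ 26

26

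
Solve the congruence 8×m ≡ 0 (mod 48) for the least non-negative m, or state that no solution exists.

0

gcd(8, 48) = 8, and 8 | 0, so solutions exist.
Divide through by 8: 1×m ≡ 0 (mod 6).
1⁻¹ ≡ 1 (mod 6).
m ≡ 1×0 ≡ 0 (mod 6).
The smallest non-negative solution is m = 0.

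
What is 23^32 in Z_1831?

693

23^1 ≡ 23 (mod 1831)
23^2 ≡ 23^2 = 529 (mod 1831)
23^4 ≡ 529^2 = 279841 ≡ 1529 (mod 1831)
23^8 ≡ 1529^2 = 2337841 ≡ 1485 (mod 1831)
23^16 ≡ 1485^2 = 2205225 ≡ 701 (mod 1831)
23^32 ≡ 701^2 = 491401 ≡ 693 (mod 1831)
So 23^32 ≡ 693 (mod 1831).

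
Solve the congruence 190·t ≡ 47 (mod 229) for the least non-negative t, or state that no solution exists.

gcd(190, 229) = 1, so a unique solution mod 229 exists.
190⁻¹ ≡ 182 (mod 229).
t ≡ 182·47 ≡ 81 (mod 229).

81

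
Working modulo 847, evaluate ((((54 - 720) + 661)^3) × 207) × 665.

54 - 720 = -666 ≡ 181 (mod 847)
181 + 661 = 842
(842)^3 ≡ 722 (mod 847)
722 × 207 = 149454 ≡ 382 (mod 847)
382 × 665 = 254030 ≡ 777 (mod 847)

777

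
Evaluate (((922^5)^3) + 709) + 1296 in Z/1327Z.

(922)^5 ≡ 42 (mod 1327)
(42)^3 ≡ 1103 (mod 1327)
1103 + 709 = 1812 ≡ 485 (mod 1327)
485 + 1296 = 1781 ≡ 454 (mod 1327)

454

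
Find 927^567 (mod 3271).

888

927^1 ≡ 927 (mod 3271)
927^2 ≡ 927^2 = 859329 ≡ 2327 (mod 3271)
927^4 ≡ 2327^2 = 5414929 ≡ 1424 (mod 3271)
927^8 ≡ 1424^2 = 2027776 ≡ 3027 (mod 3271)
927^16 ≡ 3027^2 = 9162729 ≡ 658 (mod 3271)
927^32 ≡ 658^2 = 432964 ≡ 1192 (mod 3271)
927^64 ≡ 1192^2 = 1420864 ≡ 1250 (mod 3271)
927^128 ≡ 1250^2 = 1562500 ≡ 2233 (mod 3271)
927^256 ≡ 2233^2 = 4986289 ≡ 1285 (mod 3271)
927^512 ≡ 1285^2 = 1651225 ≡ 2641 (mod 3271)
927^567 = 927^512 × 927^32 × 927^16 × 927^4 × 927^2 × 927^1 ≡ 2641 × 1192 × 658 × 1424 × 2327 × 927 (mod 3271).
Accumulate the product:
2641 × 1192 = 3148072 ≡ 1370
1370 × 658 = 901460 ≡ 1935
1935 × 1424 = 2755440 ≡ 1258
1258 × 2327 = 2927366 ≡ 3092
3092 × 927 = 2866284 ≡ 888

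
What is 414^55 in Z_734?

Compute successive squares:
55 in binary is 110111, i.e. 55 = 32 + 16 + 4 + 2 + 1.
414^1 ≡ 414 (mod 734)
414^2 ≡ 414^2 = 171396 ≡ 374 (mod 734)
414^4 ≡ 374^2 = 139876 ≡ 416 (mod 734)
414^8 ≡ 416^2 = 173056 ≡ 566 (mod 734)
414^16 ≡ 566^2 = 320356 ≡ 332 (mod 734)
414^32 ≡ 332^2 = 110224 ≡ 124 (mod 734)
414^55 = 414^32 × 414^16 × 414^4 × 414^2 × 414^1 ≡ 124 × 332 × 416 × 374 × 414 (mod 734).
Accumulate the product:
124 × 332 = 41168 ≡ 64
64 × 416 = 26624 ≡ 200
200 × 374 = 74800 ≡ 666
666 × 414 = 275724 ≡ 474

474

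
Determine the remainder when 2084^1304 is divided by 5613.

1304 in binary is 10100011000, i.e. 1304 = 1024 + 256 + 16 + 8.
2084^1 ≡ 2084 (mod 5613)
2084^2 ≡ 2084^2 = 4343056 ≡ 4207 (mod 5613)
2084^4 ≡ 4207^2 = 17698849 ≡ 1060 (mod 5613)
2084^8 ≡ 1060^2 = 1123600 ≡ 1000 (mod 5613)
2084^16 ≡ 1000^2 = 1000000 ≡ 886 (mod 5613)
2084^32 ≡ 886^2 = 784996 ≡ 4789 (mod 5613)
2084^64 ≡ 4789^2 = 22934521 ≡ 5416 (mod 5613)
2084^128 ≡ 5416^2 = 29333056 ≡ 5131 (mod 5613)
2084^256 ≡ 5131^2 = 26327161 ≡ 2191 (mod 5613)
2084^512 ≡ 2191^2 = 4800481 ≡ 1366 (mod 5613)
2084^1024 ≡ 1366^2 = 1865956 ≡ 2440 (mod 5613)
2084^1304 = 2084^1024 * 2084^256 * 2084^16 * 2084^8 ≡ 2440 * 2191 * 886 * 1000 (mod 5613).
Accumulate the product:
2440 * 2191 = 5346040 ≡ 2464
2464 * 886 = 2183104 ≡ 5260
5260 * 1000 = 5260000 ≡ 619

619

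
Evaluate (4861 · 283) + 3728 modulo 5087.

814

4861 · 283 = 1375663 ≡ 2173 (mod 5087)
2173 + 3728 = 5901 ≡ 814 (mod 5087)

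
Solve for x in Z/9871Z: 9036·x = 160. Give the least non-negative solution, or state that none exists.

4492

gcd(9036, 9871) = 1, so a unique solution mod 9871 exists.
9036⁻¹ ≡ 6691 (mod 9871).
x ≡ 6691·160 ≡ 4492 (mod 9871).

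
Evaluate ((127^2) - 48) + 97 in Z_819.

(127)^2 ≡ 568 (mod 819)
568 - 48 = 520
520 + 97 = 617

617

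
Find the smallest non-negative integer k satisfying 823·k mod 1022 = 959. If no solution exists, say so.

gcd(823, 1022) = 1, so a unique solution mod 1022 exists.
823⁻¹ ≡ 303 (mod 1022).
k ≡ 303·959 ≡ 329 (mod 1022).

329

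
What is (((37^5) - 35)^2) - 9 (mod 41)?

40

(37)^5 ≡ 1 (mod 41)
1 - 35 = -34 ≡ 7 (mod 41)
(7)^2 ≡ 8 (mod 41)
8 - 9 = -1 ≡ 40 (mod 41)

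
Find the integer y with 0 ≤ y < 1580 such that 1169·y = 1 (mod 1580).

469

Run the extended Euclidean algorithm:
1580 = 1*1169 + 411
1169 = 2*411 + 347
411 = 1*347 + 64
347 = 5*64 + 27
64 = 2*27 + 10
27 = 2*10 + 7
10 = 1*7 + 3
7 = 2*3 + 1
3 = 3*1 + 0
gcd(1169, 1580) = 1, so the inverse exists.
Back-substitute for 1:
1 = 1*7 − 2*3
  = −2*10 + 3*7
  = 3*27 − 8*10
  = −8*64 + 19*27
  = 19*347 − 103*64
  = −103*411 + 122*347
  = 122*1169 − 347*411
  = −347*1580 + 469*1169
So 1169⁻¹ ≡ 469 (mod 1580).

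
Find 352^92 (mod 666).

46

By square-and-multiply:
92 in binary is 1011100, i.e. 92 = 64 + 16 + 8 + 4.
352^1 ≡ 352 (mod 666)
352^2 ≡ 352^2 = 123904 ≡ 28 (mod 666)
352^4 ≡ 28^2 = 784 ≡ 118 (mod 666)
352^8 ≡ 118^2 = 13924 ≡ 604 (mod 666)
352^16 ≡ 604^2 = 364816 ≡ 514 (mod 666)
352^32 ≡ 514^2 = 264196 ≡ 460 (mod 666)
352^64 ≡ 460^2 = 211600 ≡ 478 (mod 666)
352^92 = 352^64 × 352^16 × 352^8 × 352^4 ≡ 478 × 514 × 604 × 118 (mod 666).
Accumulate the product:
478 × 514 = 245692 ≡ 604
604 × 604 = 364816 ≡ 514
514 × 118 = 60652 ≡ 46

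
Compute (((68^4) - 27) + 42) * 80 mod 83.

(68)^4 ≡ 78 (mod 83)
78 - 27 = 51
51 + 42 = 93 ≡ 10 (mod 83)
10 * 80 = 800 ≡ 53 (mod 83)

53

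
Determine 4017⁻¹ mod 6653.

By the extended Euclidean algorithm:
6653 = 1*4017 + 2636
4017 = 1*2636 + 1381
2636 = 1*1381 + 1255
1381 = 1*1255 + 126
1255 = 9*126 + 121
126 = 1*121 + 5
121 = 24*5 + 1
5 = 5*1 + 0
gcd(4017, 6653) = 1, so the inverse exists.
Back-substitute for 1:
1 = 1*121 − 24*5
  = −24*126 + 25*121
  = 25*1255 − 249*126
  = −249*1381 + 274*1255
  = 274*2636 − 523*1381
  = −523*4017 + 797*2636
  = 797*6653 − 1320*4017
So 4017⁻¹ ≡ −1320 ≡ 5333 (mod 6653).

5333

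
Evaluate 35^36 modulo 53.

15

Using repeated squaring:
36 in binary is 100100, i.e. 36 = 32 + 4.
35^1 ≡ 35 (mod 53)
35^2 ≡ 35^2 = 1225 ≡ 6 (mod 53)
35^4 ≡ 6^2 = 36 (mod 53)
35^8 ≡ 36^2 = 1296 ≡ 24 (mod 53)
35^16 ≡ 24^2 = 576 ≡ 46 (mod 53)
35^32 ≡ 46^2 = 2116 ≡ 49 (mod 53)
35^36 = 35^32 · 35^4 ≡ 49 · 36 (mod 53).
49 · 36 = 1764 ≡ 15 (mod 53).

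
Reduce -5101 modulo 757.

198

-5101 = -7·757 + 198, so -5101 ≡ 198 (mod 757).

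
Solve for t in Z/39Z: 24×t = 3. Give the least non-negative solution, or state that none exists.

gcd(24, 39) = 3, and 3 | 3, so solutions exist.
Divide through by 3: 8×t ≡ 1 (mod 13).
8⁻¹ ≡ 5 (mod 13).
t ≡ 5×1 ≡ 5 (mod 13).
The smallest non-negative solution is t = 5.

5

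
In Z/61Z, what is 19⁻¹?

45

61 = 3·19 + 4
19 = 4·4 + 3
4 = 1·3 + 1
3 = 3·1 + 0
gcd(19, 61) = 1, so the inverse exists.
Back-substitute for 1:
1 = 1·4 − 1·3
  = −1·19 + 5·4
  = 5·61 − 16·19
So 19⁻¹ ≡ −16 ≡ 45 (mod 61).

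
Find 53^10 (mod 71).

Compute successive squares:
10 in binary is 1010, i.e. 10 = 8 + 2.
53^1 ≡ 53 (mod 71)
53^2 ≡ 53^2 = 2809 ≡ 40 (mod 71)
53^4 ≡ 40^2 = 1600 ≡ 38 (mod 71)
53^8 ≡ 38^2 = 1444 ≡ 24 (mod 71)
53^10 = 53^8 × 53^2 ≡ 24 × 40 (mod 71).
24 × 40 = 960 ≡ 37 (mod 71).

37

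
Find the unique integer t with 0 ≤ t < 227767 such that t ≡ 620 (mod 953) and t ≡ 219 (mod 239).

52082

953⁻¹ mod 239: 953*159 ≡ 1 (mod 239), so 953⁻¹ ≡ 159.
t = 620 + 953*((219 − 620)*159 mod 239) = 620 + 953*54 = 52082.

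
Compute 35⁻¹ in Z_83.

19

Apply the Euclidean algorithm and back-substitute:
83 = 2·35 + 13
35 = 2·13 + 9
13 = 1·9 + 4
9 = 2·4 + 1
4 = 4·1 + 0
gcd(35, 83) = 1, so the inverse exists.
Bézout: 1 = −8·83 + 19·35.
So 35⁻¹ ≡ 19 (mod 83).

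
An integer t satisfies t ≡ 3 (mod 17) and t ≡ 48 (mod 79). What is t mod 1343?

1312

17⁻¹ mod 79: 17×14 ≡ 1 (mod 79), so 17⁻¹ ≡ 14.
t = 3 + 17×((48 − 3)×14 mod 79) = 3 + 17×77 = 1312.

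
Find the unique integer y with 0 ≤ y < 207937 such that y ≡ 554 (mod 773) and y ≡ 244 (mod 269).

154381

773⁻¹ mod 269: 773×87 ≡ 1 (mod 269), so 773⁻¹ ≡ 87.
y = 554 + 773×((244 − 554)×87 mod 269) = 554 + 773×199 = 154381.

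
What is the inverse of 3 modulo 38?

38 = 12·3 + 2
3 = 1·2 + 1
2 = 2·1 + 0
gcd(3, 38) = 1, so the inverse exists.
Back-substitute for 1:
1 = 1·3 − 1·2
  = −1·38 + 13·3
So 3⁻¹ ≡ 13 (mod 38).

13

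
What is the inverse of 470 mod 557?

32

Run the extended Euclidean algorithm:
557 = 1·470 + 87
470 = 5·87 + 35
87 = 2·35 + 17
35 = 2·17 + 1
17 = 17·1 + 0
gcd(470, 557) = 1, so the inverse exists.
Back-substitute for 1:
1 = 1·35 − 2·17
  = −2·87 + 5·35
  = 5·470 − 27·87
  = −27·557 + 32·470
So 470⁻¹ ≡ 32 (mod 557).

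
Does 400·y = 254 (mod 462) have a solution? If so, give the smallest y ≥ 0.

212

gcd(400, 462) = 2, and 2 | 254, so solutions exist.
Divide through by 2: 200·y = 127 (mod 231).
200⁻¹ ≡ 149 (mod 231).
y ≡ 149·127 ≡ 212 (mod 231).
The smallest non-negative solution is y = 212.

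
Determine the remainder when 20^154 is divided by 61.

58

Compute successive squares:
20^1 ≡ 20 (mod 61)
20^2 ≡ 20^2 = 400 ≡ 34 (mod 61)
20^4 ≡ 34^2 = 1156 ≡ 58 (mod 61)
20^8 ≡ 58^2 = 3364 ≡ 9 (mod 61)
20^16 ≡ 9^2 = 81 ≡ 20 (mod 61)
20^32 ≡ 20^2 = 400 ≡ 34 (mod 61)
20^64 ≡ 34^2 = 1156 ≡ 58 (mod 61)
20^128 ≡ 58^2 = 3364 ≡ 9 (mod 61)
20^154 = 20^128 * 20^16 * 20^8 * 20^2 ≡ 9 * 20 * 9 * 34 (mod 61).
Accumulate the product:
9 * 20 = 180 ≡ 58
58 * 9 = 522 ≡ 34
34 * 34 = 1156 ≡ 58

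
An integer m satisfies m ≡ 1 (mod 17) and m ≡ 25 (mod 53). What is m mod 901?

17⁻¹ mod 53: 17*25 ≡ 1 (mod 53), so 17⁻¹ ≡ 25.
m = 1 + 17*((25 − 1)*25 mod 53) = 1 + 17*17 = 290.
Check: 290 mod 17 = 1, 290 mod 53 = 25. ✓

290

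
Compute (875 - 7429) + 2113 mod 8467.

875 - 7429 = -6554 ≡ 1913 (mod 8467)
1913 + 2113 = 4026

4026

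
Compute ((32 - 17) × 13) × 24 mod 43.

36

32 - 17 = 15
15 × 13 = 195 ≡ 23 (mod 43)
23 × 24 = 552 ≡ 36 (mod 43)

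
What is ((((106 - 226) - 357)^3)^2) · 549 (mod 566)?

106 - 226 = -120 ≡ 446 (mod 566)
446 - 357 = 89
(89)^3 ≡ 299 (mod 566)
(299)^2 ≡ 539 (mod 566)
539 · 549 = 295911 ≡ 459 (mod 566)

459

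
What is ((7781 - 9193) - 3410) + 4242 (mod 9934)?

9354

7781 - 9193 = -1412 ≡ 8522 (mod 9934)
8522 - 3410 = 5112
5112 + 4242 = 9354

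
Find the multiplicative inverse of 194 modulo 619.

619 = 3×194 + 37
194 = 5×37 + 9
37 = 4×9 + 1
9 = 9×1 + 0
gcd(194, 619) = 1, so the inverse exists.
Bézout: 1 = 21×619 − 67×194.
So 194⁻¹ ≡ −67 ≡ 552 (mod 619).

552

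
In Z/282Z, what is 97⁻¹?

Apply the Euclidean algorithm and back-substitute:
282 = 2*97 + 88
97 = 1*88 + 9
88 = 9*9 + 7
9 = 1*7 + 2
7 = 3*2 + 1
2 = 2*1 + 0
gcd(97, 282) = 1, so the inverse exists.
Back-substitute for 1:
1 = 1*7 − 3*2
  = −3*9 + 4*7
  = 4*88 − 39*9
  = −39*97 + 43*88
  = 43*282 − 125*97
So 97⁻¹ ≡ −125 ≡ 157 (mod 282).

157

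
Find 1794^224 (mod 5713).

By square-and-multiply:
224 in binary is 11100000, i.e. 224 = 128 + 64 + 32.
1794^1 ≡ 1794 (mod 5713)
1794^2 ≡ 1794^2 = 3218436 ≡ 2017 (mod 5713)
1794^4 ≡ 2017^2 = 4068289 ≡ 633 (mod 5713)
1794^8 ≡ 633^2 = 400689 ≡ 779 (mod 5713)
1794^16 ≡ 779^2 = 606841 ≡ 1263 (mod 5713)
1794^32 ≡ 1263^2 = 1595169 ≡ 1242 (mod 5713)
1794^64 ≡ 1242^2 = 1542564 ≡ 54 (mod 5713)
1794^128 ≡ 54^2 = 2916 (mod 5713)
1794^224 = 1794^128 · 1794^64 · 1794^32 ≡ 2916 · 54 · 1242 (mod 5713).
Accumulate the product:
2916 · 54 = 157464 ≡ 3213
3213 · 1242 = 3990546 ≡ 2872

2872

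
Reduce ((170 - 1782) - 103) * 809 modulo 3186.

170 - 1782 = -1612 ≡ 1574 (mod 3186)
1574 - 103 = 1471
1471 * 809 = 1190039 ≡ 1661 (mod 3186)

1661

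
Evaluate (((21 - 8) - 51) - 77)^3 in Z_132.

29

21 - 8 = 13
13 - 51 = -38 ≡ 94 (mod 132)
94 - 77 = 17
(17)^3 ≡ 29 (mod 132)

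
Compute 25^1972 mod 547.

137

1972 in binary is 11110110100, i.e. 1972 = 1024 + 512 + 256 + 128 + 32 + 16 + 4.
25^1 ≡ 25 (mod 547)
25^2 ≡ 25^2 = 625 ≡ 78 (mod 547)
25^4 ≡ 78^2 = 6084 ≡ 67 (mod 547)
25^8 ≡ 67^2 = 4489 ≡ 113 (mod 547)
25^16 ≡ 113^2 = 12769 ≡ 188 (mod 547)
25^32 ≡ 188^2 = 35344 ≡ 336 (mod 547)
25^64 ≡ 336^2 = 112896 ≡ 214 (mod 547)
25^128 ≡ 214^2 = 45796 ≡ 395 (mod 547)
25^256 ≡ 395^2 = 156025 ≡ 130 (mod 547)
25^512 ≡ 130^2 = 16900 ≡ 490 (mod 547)
25^1024 ≡ 490^2 = 240100 ≡ 514 (mod 547)
25^1972 = 25^1024 × 25^512 × 25^256 × 25^128 × 25^32 × 25^16 × 25^4 ≡ 514 × 490 × 130 × 395 × 336 × 188 × 67 (mod 547).
Accumulate the product:
514 × 490 = 251860 ≡ 240
240 × 130 = 31200 ≡ 21
21 × 395 = 8295 ≡ 90
90 × 336 = 30240 ≡ 155
155 × 188 = 29140 ≡ 149
149 × 67 = 9983 ≡ 137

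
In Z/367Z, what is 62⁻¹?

Run the extended Euclidean algorithm:
367 = 5·62 + 57
62 = 1·57 + 5
57 = 11·5 + 2
5 = 2·2 + 1
2 = 2·1 + 0
gcd(62, 367) = 1, so the inverse exists.
Back-substitute for 1:
1 = 1·5 − 2·2
  = −2·57 + 23·5
  = 23·62 − 25·57
  = −25·367 + 148·62
So 62⁻¹ ≡ 148 (mod 367).

148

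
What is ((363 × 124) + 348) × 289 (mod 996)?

684

363 × 124 = 45012 ≡ 192 (mod 996)
192 + 348 = 540
540 × 289 = 156060 ≡ 684 (mod 996)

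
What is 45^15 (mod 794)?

699

By square-and-multiply:
15 in binary is 1111, i.e. 15 = 8 + 4 + 2 + 1.
45^1 ≡ 45 (mod 794)
45^2 ≡ 45^2 = 2025 ≡ 437 (mod 794)
45^4 ≡ 437^2 = 190969 ≡ 409 (mod 794)
45^8 ≡ 409^2 = 167281 ≡ 541 (mod 794)
45^15 = 45^8 × 45^4 × 45^2 × 45^1 ≡ 541 × 409 × 437 × 45 (mod 794).
Accumulate the product:
541 × 409 = 221269 ≡ 537
537 × 437 = 234669 ≡ 439
439 × 45 = 19755 ≡ 699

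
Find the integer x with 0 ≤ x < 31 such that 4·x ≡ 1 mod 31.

31 = 7·4 + 3
4 = 1·3 + 1
3 = 3·1 + 0
gcd(4, 31) = 1, so the inverse exists.
Back-substitute for 1:
1 = 1·4 − 1·3
  = −1·31 + 8·4
So 4⁻¹ ≡ 8 (mod 31).

8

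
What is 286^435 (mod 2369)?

454

By square-and-multiply:
435 in binary is 110110011, i.e. 435 = 256 + 128 + 32 + 16 + 2 + 1.
286^1 ≡ 286 (mod 2369)
286^2 ≡ 286^2 = 81796 ≡ 1250 (mod 2369)
286^4 ≡ 1250^2 = 1562500 ≡ 1329 (mod 2369)
286^8 ≡ 1329^2 = 1766241 ≡ 1336 (mod 2369)
286^16 ≡ 1336^2 = 1784896 ≡ 1039 (mod 2369)
286^32 ≡ 1039^2 = 1079521 ≡ 1626 (mod 2369)
286^64 ≡ 1626^2 = 2643876 ≡ 72 (mod 2369)
286^128 ≡ 72^2 = 5184 ≡ 446 (mod 2369)
286^256 ≡ 446^2 = 198916 ≡ 2289 (mod 2369)
286^435 = 286^256 * 286^128 * 286^32 * 286^16 * 286^2 * 286^1 ≡ 2289 * 446 * 1626 * 1039 * 1250 * 286 (mod 2369).
Accumulate the product:
2289 * 446 = 1020894 ≡ 2224
2224 * 1626 = 3616224 ≡ 1130
1130 * 1039 = 1174070 ≡ 1415
1415 * 1250 = 1768750 ≡ 1476
1476 * 286 = 422136 ≡ 454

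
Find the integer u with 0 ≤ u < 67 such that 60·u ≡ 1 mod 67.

By the extended Euclidean algorithm:
67 = 1×60 + 7
60 = 8×7 + 4
7 = 1×4 + 3
4 = 1×3 + 1
3 = 3×1 + 0
gcd(60, 67) = 1, so the inverse exists.
Bézout: 1 = −17×67 + 19×60.
So 60⁻¹ ≡ 19 (mod 67).

19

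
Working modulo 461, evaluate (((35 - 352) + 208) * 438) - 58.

35 - 352 = -317 ≡ 144 (mod 461)
144 + 208 = 352
352 * 438 = 154176 ≡ 202 (mod 461)
202 - 58 = 144

144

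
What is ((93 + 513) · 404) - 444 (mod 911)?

93 + 513 = 606
606 · 404 = 244824 ≡ 676 (mod 911)
676 - 444 = 232

232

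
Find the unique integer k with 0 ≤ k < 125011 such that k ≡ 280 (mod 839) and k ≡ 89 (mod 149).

85019

839⁻¹ mod 149: 839·65 ≡ 1 (mod 149), so 839⁻¹ ≡ 65.
k = 280 + 839·((89 − 280)·65 mod 149) = 280 + 839·101 = 85019.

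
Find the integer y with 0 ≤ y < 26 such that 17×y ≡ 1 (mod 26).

Apply the Euclidean algorithm and back-substitute:
26 = 1*17 + 9
17 = 1*9 + 8
9 = 1*8 + 1
8 = 8*1 + 0
gcd(17, 26) = 1, so the inverse exists.
Back-substitute for 1:
1 = 1*9 − 1*8
  = −1*17 + 2*9
  = 2*26 − 3*17
So 17⁻¹ ≡ −3 ≡ 23 (mod 26).

23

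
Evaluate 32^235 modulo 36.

Using repeated squaring:
235 in binary is 11101011, i.e. 235 = 128 + 64 + 32 + 8 + 2 + 1.
32^1 ≡ 32 (mod 36)
32^2 ≡ 32^2 = 1024 ≡ 16 (mod 36)
32^4 ≡ 16^2 = 256 ≡ 4 (mod 36)
32^8 ≡ 4^2 = 16 (mod 36)
32^16 ≡ 16^2 = 256 ≡ 4 (mod 36)
32^32 ≡ 4^2 = 16 (mod 36)
32^64 ≡ 16^2 = 256 ≡ 4 (mod 36)
32^128 ≡ 4^2 = 16 (mod 36)
32^235 = 32^128 · 32^64 · 32^32 · 32^8 · 32^2 · 32^1 ≡ 16 · 4 · 16 · 16 · 16 · 32 (mod 36).
Accumulate the product:
16 · 4 = 64 ≡ 28
28 · 16 = 448 ≡ 16
16 · 16 = 256 ≡ 4
4 · 16 = 64 ≡ 28
28 · 32 = 896 ≡ 32

32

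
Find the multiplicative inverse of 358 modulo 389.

Run the extended Euclidean algorithm:
389 = 1·358 + 31
358 = 11·31 + 17
31 = 1·17 + 14
17 = 1·14 + 3
14 = 4·3 + 2
3 = 1·2 + 1
2 = 2·1 + 0
gcd(358, 389) = 1, so the inverse exists.
Bézout: 1 = −127·389 + 138·358.
So 358⁻¹ ≡ 138 (mod 389).

138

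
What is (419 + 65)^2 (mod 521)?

327

419 + 65 = 484
(484)^2 ≡ 327 (mod 521)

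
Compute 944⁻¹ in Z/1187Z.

127

Apply the Euclidean algorithm and back-substitute:
1187 = 1·944 + 243
944 = 3·243 + 215
243 = 1·215 + 28
215 = 7·28 + 19
28 = 1·19 + 9
19 = 2·9 + 1
9 = 9·1 + 0
gcd(944, 1187) = 1, so the inverse exists.
Back-substitute for 1:
1 = 1·19 − 2·9
  = −2·28 + 3·19
  = 3·215 − 23·28
  = −23·243 + 26·215
  = 26·944 − 101·243
  = −101·1187 + 127·944
So 944⁻¹ ≡ 127 (mod 1187).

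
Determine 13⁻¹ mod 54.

54 = 4×13 + 2
13 = 6×2 + 1
2 = 2×1 + 0
gcd(13, 54) = 1, so the inverse exists.
Back-substitute for 1:
1 = 1×13 − 6×2
  = −6×54 + 25×13
So 13⁻¹ ≡ 25 (mod 54).

25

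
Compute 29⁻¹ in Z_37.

37 = 1*29 + 8
29 = 3*8 + 5
8 = 1*5 + 3
5 = 1*3 + 2
3 = 1*2 + 1
2 = 2*1 + 0
gcd(29, 37) = 1, so the inverse exists.
Back-substitute for 1:
1 = 1*3 − 1*2
  = −1*5 + 2*3
  = 2*8 − 3*5
  = −3*29 + 11*8
  = 11*37 − 14*29
So 29⁻¹ ≡ −14 ≡ 23 (mod 37).

23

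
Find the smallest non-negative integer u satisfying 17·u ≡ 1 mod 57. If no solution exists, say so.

47

gcd(17, 57) = 1, so a unique solution mod 57 exists.
17⁻¹ ≡ 47 (mod 57).
u ≡ 47·1 ≡ 47 (mod 57).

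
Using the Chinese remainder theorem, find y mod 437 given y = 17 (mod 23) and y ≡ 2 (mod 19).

23⁻¹ mod 19: 23·5 ≡ 1 (mod 19), so 23⁻¹ ≡ 5.
y = 17 + 23·((2 − 17)·5 mod 19) = 17 + 23·1 = 40.
Check: 40 mod 23 = 17, 40 mod 19 = 2. ✓

40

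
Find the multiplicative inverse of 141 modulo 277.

222

Apply the Euclidean algorithm and back-substitute:
277 = 1·141 + 136
141 = 1·136 + 5
136 = 27·5 + 1
5 = 5·1 + 0
gcd(141, 277) = 1, so the inverse exists.
Back-substitute for 1:
1 = 1·136 − 27·5
  = −27·141 + 28·136
  = 28·277 − 55·141
So 141⁻¹ ≡ −55 ≡ 222 (mod 277).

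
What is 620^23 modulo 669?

By square-and-multiply:
620^1 ≡ 620 (mod 669)
620^2 ≡ 620^2 = 384400 ≡ 394 (mod 669)
620^4 ≡ 394^2 = 155236 ≡ 28 (mod 669)
620^8 ≡ 28^2 = 784 ≡ 115 (mod 669)
620^16 ≡ 115^2 = 13225 ≡ 514 (mod 669)
620^23 = 620^16 * 620^4 * 620^2 * 620^1 ≡ 514 * 28 * 394 * 620 (mod 669).
Accumulate the product:
514 * 28 = 14392 ≡ 343
343 * 394 = 135142 ≡ 4
4 * 620 = 2480 ≡ 473

473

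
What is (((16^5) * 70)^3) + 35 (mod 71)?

61

(16)^5 ≡ 48 (mod 71)
48 * 70 = 3360 ≡ 23 (mod 71)
(23)^3 ≡ 26 (mod 71)
26 + 35 = 61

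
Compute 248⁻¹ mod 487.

By the extended Euclidean algorithm:
487 = 1·248 + 239
248 = 1·239 + 9
239 = 26·9 + 5
9 = 1·5 + 4
5 = 1·4 + 1
4 = 4·1 + 0
gcd(248, 487) = 1, so the inverse exists.
Back-substitute for 1:
1 = 1·5 − 1·4
  = −1·9 + 2·5
  = 2·239 − 53·9
  = −53·248 + 55·239
  = 55·487 − 108·248
So 248⁻¹ ≡ −108 ≡ 379 (mod 487).

379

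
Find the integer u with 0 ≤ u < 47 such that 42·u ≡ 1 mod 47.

47 = 1×42 + 5
42 = 8×5 + 2
5 = 2×2 + 1
2 = 2×1 + 0
gcd(42, 47) = 1, so the inverse exists.
Bézout: 1 = 17×47 − 19×42.
So 42⁻¹ ≡ −19 ≡ 28 (mod 47).

28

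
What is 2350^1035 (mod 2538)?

Using repeated squaring:
1035 in binary is 10000001011, i.e. 1035 = 1024 + 8 + 2 + 1.
2350^1 ≡ 2350 (mod 2538)
2350^2 ≡ 2350^2 = 5522500 ≡ 2350 (mod 2538)
2350^4 ≡ 2350^2 = 5522500 ≡ 2350 (mod 2538)
2350^8 ≡ 2350^2 = 5522500 ≡ 2350 (mod 2538)
2350^16 ≡ 2350^2 = 5522500 ≡ 2350 (mod 2538)
2350^32 ≡ 2350^2 = 5522500 ≡ 2350 (mod 2538)
2350^64 ≡ 2350^2 = 5522500 ≡ 2350 (mod 2538)
2350^128 ≡ 2350^2 = 5522500 ≡ 2350 (mod 2538)
2350^256 ≡ 2350^2 = 5522500 ≡ 2350 (mod 2538)
2350^512 ≡ 2350^2 = 5522500 ≡ 2350 (mod 2538)
2350^1024 ≡ 2350^2 = 5522500 ≡ 2350 (mod 2538)
2350^1035 = 2350^1024 * 2350^8 * 2350^2 * 2350^1 ≡ 2350 * 2350 * 2350 * 2350 (mod 2538).
Accumulate the product:
2350 * 2350 = 5522500 ≡ 2350
2350 * 2350 = 5522500 ≡ 2350
2350 * 2350 = 5522500 ≡ 2350

2350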